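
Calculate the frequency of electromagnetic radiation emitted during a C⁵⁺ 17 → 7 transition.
2.00722e+15 Hz

First, find the transition energy:
E_17 = -13.6057 × 6² / 17² = -1.69482768 eV
E_7 = -13.6057 × 6² / 7² = -9.99602449 eV
|ΔE| = |E_7 - E_17| = 8.30119681 eV

Convert to Joules: E = 8.30119681 eV × (1.602177 × 10⁻¹⁹ J/eV) = 1.3299987e-18 J

Using E = hf:
f = E/h = 1.3299987e-18 J / (6.62607 × 10⁻³⁴ J·s)
f = 2.00722e+15 Hz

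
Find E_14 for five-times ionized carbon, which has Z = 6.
-2.4990 eV

For hydrogen-like ions, the energy levels scale with Z²:
E_n = -13.6057 Z² / n² eV

For C⁵⁺ (Z = 6) at n = 14:
E_14 = -13.6057 × 6² / 14²
E_14 = -13.6057 × 36 / 196
E_14 = -489.8052 / 196
E_14 = -2.4990 eV

The energy is 36 times more negative than hydrogen at the same n due to the stronger nuclear charge.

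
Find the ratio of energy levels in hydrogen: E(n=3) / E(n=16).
28.444

Using E_n = -13.6057 Z² / n² eV with Z = 1:

E_3 = -13.6057 / 3² = -13.6057 / 9 = -1.511744444 eV
E_16 = -13.6057 / 16² = -13.6057 / 256 = -0.053147266 eV

The ratio is:
E_3/E_16 = (-1.511744444) / (-0.053147266)
E_3/E_16 = (-13.6057/9) / (-13.6057/256)
E_3/E_16 = 256/9
E_3/E_16 = 28.444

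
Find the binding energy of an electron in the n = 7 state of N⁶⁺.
13.605700 eV

The ionization energy is the energy needed to remove the electron completely (n → ∞).

For a hydrogen-like ion with Z = 7, E_n = -13.6057 Z² / n² eV.

At n = 7: E_7 = -13.6057 × 7² / 7² = -13.605700000 eV
At n = ∞: E_∞ = 0 eV

Ionization energy = E_∞ - E_7 = 0 - (-13.605700000) = 13.605700000 eV
Ionization energy ≈ 13.605700 eV

This is also called the binding energy of the electron in state n = 7.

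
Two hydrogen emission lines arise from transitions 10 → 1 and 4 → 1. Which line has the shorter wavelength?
10 → 1

Calculate the energy for each transition:

Transition 10 → 1:
ΔE₁ = |E_1 - E_10| = |-13.6057/1² - (-13.6057/10²)|
ΔE₁ = |-13.60570000000 - (-0.13605700000)| = 13.46964300 eV

Transition 4 → 1:
ΔE₂ = |E_1 - E_4| = |-13.6057/1² - (-13.6057/4²)|
ΔE₂ = |-13.60570000000 - (-0.85035625000)| = 12.75534375 eV

Since 13.46964300 eV > 12.75534375 eV, the transition 10 → 1 emits the more energetic photon.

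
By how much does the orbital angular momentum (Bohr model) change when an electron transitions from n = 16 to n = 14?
2.1091e-34 J·s (or 2ℏ)

In the Bohr model, L_n = nℏ where ℏ = 1.054572e-34 J·s.

L_16 = 16ℏ = 1.687315e-33 J·s
L_14 = 14ℏ = 1.476401e-33 J·s

ΔL = L_16 - L_14 = (16 - 14)ℏ = 2ℏ
ΔL = 2 × 1.054572e-34 J·s = 2.1091e-34 J·s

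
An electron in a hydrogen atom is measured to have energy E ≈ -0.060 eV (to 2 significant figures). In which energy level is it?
n = 15

The exact energy levels follow E_n = -13.6057 eV / n².

The measured value (-0.060 eV) is reported to only 2 significant figures, so we must test candidate n values and see which one matches to that precision.

Candidate energies:
  n = 13:  E = -13.6057/13² = -0.080507 eV
  n = 14:  E = -13.6057/14² = -0.069417 eV
  n = 15:  E = -13.6057/15² = -0.060470 eV  ← matches
  n = 16:  E = -13.6057/16² = -0.053147 eV
  n = 17:  E = -13.6057/17² = -0.047079 eV

Checking against the measurement of -0.060 eV (2 sig figs), only n = 15 agrees:
E_15 = -0.060470 eV, which rounds to -0.060 eV ✓

Therefore n = 15.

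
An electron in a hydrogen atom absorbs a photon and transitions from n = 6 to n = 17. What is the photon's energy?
0.33 eV

The energy levels of a hydrogen-like atom are E_n = -13.6057 eV / n².

Energy at n = 6: E_6 = -13.6057 / 6² = -0.37794 eV
Energy at n = 17: E_17 = -13.6057 / 17² = -0.04708 eV

The excitation energy is the difference:
ΔE = E_17 - E_6
ΔE = -0.04708 - (-0.37794)
ΔE = 0.33 eV

Since this is positive, energy must be absorbed (photon absorption).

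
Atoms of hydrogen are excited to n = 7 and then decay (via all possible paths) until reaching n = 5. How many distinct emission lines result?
3

The electron can occupy levels n = 5, 6, ..., 7 during de-excitation — that is m = 7 - 5 + 1 = 3 distinct levels.

The number of distinct spectral lines equals the number of ways to choose 2 of these m levels (each pair gives one possible emission transition):

Number of lines = m(m-1)/2 = 3×2/2 = 3

These correspond to all possible transitions between the 3 levels:
7 → 6, 7 → 5, 6 → 5

Each transition produces a photon with a unique energy (and thus wavelength). This count does not depend on Z.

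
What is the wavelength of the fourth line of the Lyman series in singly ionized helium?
23.73086 nm

The lines of a series are numbered from the longest wavelength (smallest ΔE) outward; the fourth line is the transition from n = n_f + 4 to n_f.
The Lyman series has all transitions ending at n_f = 1.

For He⁺ (Z = 2), the fourth line (δ-line) is the jump from n = 5 to n = 1:
E_5 = -13.6057 × 2² / 5² = -2.1769120 eV
E_1 = -13.6057 × 2² / 1² = -54.4228000 eV
ΔE = E_5 - E_1 = 52.2458880 eV

λ = hc/E = 1239.84 eV·nm / 52.2458880 eV
λ = 23.73086 nm

This is the δ-line of the Lyman series in He⁺.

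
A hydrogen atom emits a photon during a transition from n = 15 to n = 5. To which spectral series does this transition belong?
Pfund series

The spectral series in hydrogen are named based on the final (lower) energy level:
- Lyman series: n_final = 1 (ultraviolet)
- Balmer series: n_final = 2 (visible/near-UV)
- Paschen series: n_final = 3 (infrared)
- Brackett series: n_final = 4 (infrared)
- Pfund series: n_final = 5 (far infrared)

Since this transition ends at n = 5, it belongs to the Pfund series.

For reference, this 15 → 5 line has photon energy
ΔE = 13.6057 eV × (1/5² - 1/15²) = 0.4837582222 eV,
corresponding to wavelength λ = hc/ΔE = 1239.84 eV·nm / 0.4837582222 eV = 2562.9332 nm in the far infrared region.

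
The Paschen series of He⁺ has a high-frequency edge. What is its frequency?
1.4622e+15 Hz

The series limit corresponds to the transition from n = ∞ to n = 3.
This is the highest energy (shortest wavelength) transition in the Paschen series.

E_∞ = 0 eV
E_3 = -13.6057 × 2² / 3² = -6.0469778 eV

Energy at series limit:
ΔE = E_∞ - E_3 = 0 - (-6.0469778) = 6.0469778 eV
E = 6.0469778 eV × (1.602177 × 10⁻¹⁹ J/eV) = 9.688329e-19 J
f = E/h = 9.688329e-19 J / (6.62607 × 10⁻³⁴ J·s) = 1.4622e+15 Hz

This energy equals the ionization energy from the n = 3 state of He⁺.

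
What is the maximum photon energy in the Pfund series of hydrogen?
0.54423 eV

The series limit corresponds to the transition from n = ∞ to n = 5.
This is the highest energy (shortest wavelength) transition in the Pfund series.

E_∞ = 0 eV
E_5 = -13.6057 / 5² = -0.54423 eV

Energy at series limit:
ΔE = E_∞ - E_5 = 0 - (-0.54423) = 0.54423 eV

This energy equals the ionization energy from the n = 5 state of hydrogen.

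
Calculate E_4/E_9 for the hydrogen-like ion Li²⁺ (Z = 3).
5.06250

Using E_n = -13.6057 Z² / n² eV with Z = 3:

E_4 = -13.6057 × 3² / 4² = -122.4513 / 16 = -7.65320625000 eV
E_9 = -13.6057 × 3² / 9² = -122.4513 / 81 = -1.51174444444 eV

The ratio is:
E_4/E_9 = (-7.65320625000) / (-1.51174444444)
E_4/E_9 = (-122.4513/16) / (-122.4513/81)
E_4/E_9 = 81/16
E_4/E_9 = 5.06250
(Note: the Z² factors cancel in the ratio.)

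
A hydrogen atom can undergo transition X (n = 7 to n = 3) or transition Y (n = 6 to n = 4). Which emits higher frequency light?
7 → 3

Calculate the energy for each transition:

Transition 7 → 3:
ΔE₁ = |E_3 - E_7| = |-13.6057/3² - (-13.6057/7²)|
ΔE₁ = |-1.511744444 - (-0.277667347)| = 1.234077 eV

Transition 6 → 4:
ΔE₂ = |E_4 - E_6| = |-13.6057/4² - (-13.6057/6²)|
ΔE₂ = |-0.850356250 - (-0.377936111)| = 0.472420 eV

Since 1.234077 eV > 0.472420 eV, the transition 7 → 3 emits the more energetic photon.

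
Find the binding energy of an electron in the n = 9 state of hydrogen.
0.167972 eV

The ionization energy is the energy needed to remove the electron completely (n → ∞).

For hydrogen, E_n = -13.6057 eV / n².

At n = 9: E_9 = -13.6057 / 9² = -0.167971605 eV
At n = ∞: E_∞ = 0 eV

Ionization energy = E_∞ - E_9 = 0 - (-0.167971605) = 0.167971605 eV
Ionization energy ≈ 0.167972 eV

This is also called the binding energy of the electron in state n = 9.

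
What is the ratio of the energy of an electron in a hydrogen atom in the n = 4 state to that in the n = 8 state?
4.00000

Using E_n = -13.6057 Z² / n² eV with Z = 1:

E_4 = -13.6057 / 4² = -13.6057 / 16 = -0.85035625000 eV
E_8 = -13.6057 / 8² = -13.6057 / 64 = -0.21258906250 eV

The ratio is:
E_4/E_8 = (-0.85035625000) / (-0.21258906250)
E_4/E_8 = (-13.6057/16) / (-13.6057/64)
E_4/E_8 = 64/16
E_4/E_8 = 4.00000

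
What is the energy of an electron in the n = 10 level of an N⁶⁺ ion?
-6.66679 eV

For hydrogen-like ions, the energy levels scale with Z²:
E_n = -13.6057 Z² / n² eV

For N⁶⁺ (Z = 7) at n = 10:
E_10 = -13.6057 × 7² / 10²
E_10 = -13.6057 × 49 / 100
E_10 = -666.6793 / 100
E_10 = -6.66679 eV

The energy is 49 times more negative than hydrogen at the same n due to the stronger nuclear charge.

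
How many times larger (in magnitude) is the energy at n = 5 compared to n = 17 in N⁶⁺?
11.5600

Using E_n = -13.6057 Z² / n² eV with Z = 7:

E_5 = -13.6057 × 7² / 5² = -666.6793 / 25 = -26.6671720000 eV
E_17 = -13.6057 × 7² / 17² = -666.6793 / 289 = -2.3068487889 eV

The ratio is:
E_5/E_17 = (-26.6671720000) / (-2.3068487889)
E_5/E_17 = (-666.6793/25) / (-666.6793/289)
E_5/E_17 = 289/25
E_5/E_17 = 11.5600
(Note: the Z² factors cancel in the ratio.)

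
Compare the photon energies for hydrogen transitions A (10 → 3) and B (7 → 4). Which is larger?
10 → 3

Calculate the energy for each transition:

Transition 10 → 3:
ΔE₁ = |E_3 - E_10| = |-13.6057/3² - (-13.6057/10²)|
ΔE₁ = |-1.5117444444 - (-0.1360570000)| = 1.3756874 eV

Transition 7 → 4:
ΔE₂ = |E_4 - E_7| = |-13.6057/4² - (-13.6057/7²)|
ΔE₂ = |-0.8503562500 - (-0.2776673469)| = 0.5726889 eV

Since 1.3756874 eV > 0.5726889 eV, the transition 10 → 3 emits the more energetic photon.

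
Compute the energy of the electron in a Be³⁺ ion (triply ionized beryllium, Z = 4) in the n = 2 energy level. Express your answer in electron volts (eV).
-54.42 eV

The energy levels of a hydrogen-like atom are given by:
E_n = -13.6057 Z² / n² eV  (with Z = 4 for Be³⁺)

For n = 2:
E_2 = -13.6057 × 4² / 2²
E_2 = -13.6057 × 16 / 4
E_2 = -54.42 eV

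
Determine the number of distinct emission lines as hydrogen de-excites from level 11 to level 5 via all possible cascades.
21

The electron can occupy levels n = 5, 6, ..., 11 during de-excitation — that is m = 11 - 5 + 1 = 7 distinct levels.

The number of distinct spectral lines equals the number of ways to choose 2 of these m levels (each pair gives one possible emission transition):

Number of lines = m(m-1)/2 = 7×6/2 = 21

These correspond to all possible transitions between the 7 levels:
11 → 10, 11 → 9, 11 → 8, 11 → 7, 11 → 6, 11 → 5, 10 → 9, 10 → 8...

Each transition produces a photon with a unique energy (and thus wavelength). This count does not depend on Z.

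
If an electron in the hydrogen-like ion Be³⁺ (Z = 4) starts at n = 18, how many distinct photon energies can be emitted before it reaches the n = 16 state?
3

The electron can occupy levels n = 16, 17, ..., 18 during de-excitation — that is m = 18 - 16 + 1 = 3 distinct levels.

The number of distinct spectral lines equals the number of ways to choose 2 of these m levels (each pair gives one possible emission transition):

Number of lines = m(m-1)/2 = 3×2/2 = 3

These correspond to all possible transitions between the 3 levels:
18 → 17, 18 → 16, 17 → 16

Each transition produces a photon with a unique energy (and thus wavelength). This count does not depend on Z.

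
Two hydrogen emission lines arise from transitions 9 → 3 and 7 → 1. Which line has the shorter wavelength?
7 → 1

Calculate the energy for each transition:

Transition 9 → 3:
ΔE₁ = |E_3 - E_9| = |-13.6057/3² - (-13.6057/9²)|
ΔE₁ = |-1.51174444 - (-0.16797160)| = 1.34377 eV

Transition 7 → 1:
ΔE₂ = |E_1 - E_7| = |-13.6057/1² - (-13.6057/7²)|
ΔE₂ = |-13.60570000 - (-0.27766735)| = 13.32803 eV

Since 13.32803 eV > 1.34377 eV, the transition 7 → 1 emits the more energetic photon.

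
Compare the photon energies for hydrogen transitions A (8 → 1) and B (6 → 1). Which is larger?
8 → 1

Calculate the energy for each transition:

Transition 8 → 1:
ΔE₁ = |E_1 - E_8| = |-13.6057/1² - (-13.6057/8²)|
ΔE₁ = |-13.605700000000 - (-0.212589062500)| = 13.393110938 eV

Transition 6 → 1:
ΔE₂ = |E_1 - E_6| = |-13.6057/1² - (-13.6057/6²)|
ΔE₂ = |-13.605700000000 - (-0.377936111111)| = 13.227763889 eV

Since 13.393110938 eV > 13.227763889 eV, the transition 8 → 1 emits the more energetic photon.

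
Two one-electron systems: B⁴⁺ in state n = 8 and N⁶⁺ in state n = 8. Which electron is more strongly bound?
N⁶⁺ at n = 8 (E = -10.4169 eV)

Using E_n = -13.6057 Z² / n² eV:

B⁴⁺ (Z = 5) at n = 8:
E = -13.6057 × 5² / 8² = -13.6057 × 25 / 64 = -5.3147266 eV

N⁶⁺ (Z = 7) at n = 8:
E = -13.6057 × 7² / 8² = -13.6057 × 49 / 64 = -10.4168641 eV

Since -10.4168641 eV < -5.3147266 eV,
N⁶⁺ at n = 8 is more tightly bound (requires more energy to ionize).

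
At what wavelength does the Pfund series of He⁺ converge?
569.540707 nm

The series limit corresponds to the transition from n = ∞ to n = 5.
This is the highest energy (shortest wavelength) transition in the Pfund series.

E_∞ = 0 eV
E_5 = -13.6057 × 2² / 5² = -2.1769120000 eV

Energy at series limit:
ΔE = E_∞ - E_5 = 0 - (-2.1769120000) = 2.1769120000 eV
λ = hc/E = 1239.84 eV·nm / 2.1769120000 eV = 569.540707 nm

This energy equals the ionization energy from the n = 5 state of He⁺.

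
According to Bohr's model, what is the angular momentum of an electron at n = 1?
1.0546e-34 J·s (or 1ℏ)

In the Bohr model, angular momentum is quantized:
L = nℏ

where ℏ = h/(2π) = 1.054572e-34 J·s

For n = 1:
L = 1 × 1.054572e-34 J·s
L = 1.0546e-34 J·s

This can also be written as L = 1ℏ.
The angular momentum is an integer multiple of the reduced Planck constant.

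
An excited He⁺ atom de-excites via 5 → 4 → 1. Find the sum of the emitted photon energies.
52.24589 eV

The energy levels of He⁺ are E_n = -13.6057 × 2² / n² eV.

First transition (5 → 4):
ΔE₁ = |E_4 - E_5|
ΔE₁ = |-3.40142500000 - (-2.17691200000)| = 1.22451300 eV

Second transition (4 → 1):
ΔE₂ = |E_1 - E_4|
ΔE₂ = |-54.42280000000 - (-3.40142500000)| = 51.02137500 eV

Total energy released:
E_total = ΔE₁ + ΔE₂ = 1.22451300 + 51.02137500 = 52.24589 eV

Note: This equals the direct transition 5 → 1: 52.24589 eV ✓
Energy is conserved regardless of the path taken.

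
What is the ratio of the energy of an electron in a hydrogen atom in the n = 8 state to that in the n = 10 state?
1.5625

Using E_n = -13.6057 Z² / n² eV with Z = 1:

E_8 = -13.6057 / 8² = -13.6057 / 64 = -0.21258906 eV
E_10 = -13.6057 / 10² = -13.6057 / 100 = -0.13605700 eV

The ratio is:
E_8/E_10 = (-0.21258906) / (-0.13605700)
E_8/E_10 = (-13.6057/64) / (-13.6057/100)
E_8/E_10 = 100/64
E_8/E_10 = 1.5625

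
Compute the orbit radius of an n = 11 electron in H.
6.403044 nm (or 64.030442 Å)

The Bohr radius formula is:
r_n = n² a₀ / Z

where a₀ = 0.052917721 nm is the Bohr radius.

For H (Z = 1) at n = 11:
r_11 = 11² × 0.052917721 nm / 1
r_11 = 121 × 0.052917721 nm / 1
r_11 = 6.4030442 nm / 1
r_11 = 6.403044 nm

The electron orbits at approximately 6.403044 nm from the nucleus.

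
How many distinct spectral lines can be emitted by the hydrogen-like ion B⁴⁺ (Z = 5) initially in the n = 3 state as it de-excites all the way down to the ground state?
3

The electron can occupy levels n = 1, 2, ..., 3 during de-excitation — that is m = 3 - 1 + 1 = 3 distinct levels.

The number of distinct spectral lines equals the number of ways to choose 2 of these m levels (each pair gives one possible emission transition):

Number of lines = m(m-1)/2 = 3×2/2 = 3

These correspond to all possible transitions between the 3 levels:
3 → 2, 3 → 1, 2 → 1

Each transition produces a photon with a unique energy (and thus wavelength). This count does not depend on Z.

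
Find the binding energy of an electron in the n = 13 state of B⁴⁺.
2.01 eV

The ionization energy is the energy needed to remove the electron completely (n → ∞).

For a hydrogen-like ion with Z = 5, E_n = -13.6057 Z² / n² eV.

At n = 13: E_13 = -13.6057 × 5² / 13² = -2.01268 eV
At n = ∞: E_∞ = 0 eV

Ionization energy = E_∞ - E_13 = 0 - (-2.01268) = 2.01268 eV
Ionization energy ≈ 2.01 eV

This is also called the binding energy of the electron in state n = 13.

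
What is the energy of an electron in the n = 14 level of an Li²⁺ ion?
-0.62475 eV

For hydrogen-like ions, the energy levels scale with Z²:
E_n = -13.6057 Z² / n² eV

For Li²⁺ (Z = 3) at n = 14:
E_14 = -13.6057 × 3² / 14²
E_14 = -13.6057 × 9 / 196
E_14 = -122.4513 / 196
E_14 = -0.62475 eV

The energy is 9 times more negative than hydrogen at the same n due to the stronger nuclear charge.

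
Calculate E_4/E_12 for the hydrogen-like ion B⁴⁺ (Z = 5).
9.000

Using E_n = -13.6057 Z² / n² eV with Z = 5:

E_4 = -13.6057 × 5² / 4² = -340.1425 / 16 = -21.258906250 eV
E_12 = -13.6057 × 5² / 12² = -340.1425 / 144 = -2.362100694 eV

The ratio is:
E_4/E_12 = (-21.258906250) / (-2.362100694)
E_4/E_12 = (-340.1425/16) / (-340.1425/144)
E_4/E_12 = 144/16
E_4/E_12 = 9.000
(Note: the Z² factors cancel in the ratio.)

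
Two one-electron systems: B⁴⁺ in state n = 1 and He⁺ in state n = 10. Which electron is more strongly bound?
B⁴⁺ at n = 1 (E = -340.142500 eV)

Using E_n = -13.6057 Z² / n² eV:

B⁴⁺ (Z = 5) at n = 1:
E = -13.6057 × 5² / 1² = -13.6057 × 25 / 1 = -340.142500000 eV

He⁺ (Z = 2) at n = 10:
E = -13.6057 × 2² / 10² = -13.6057 × 4 / 100 = -0.544228000 eV

Since -340.142500000 eV < -0.544228000 eV,
B⁴⁺ at n = 1 is more tightly bound (requires more energy to ionize).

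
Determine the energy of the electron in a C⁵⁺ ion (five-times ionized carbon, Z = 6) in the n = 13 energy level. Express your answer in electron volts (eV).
-2.898256 eV

The energy levels of a hydrogen-like atom are given by:
E_n = -13.6057 Z² / n² eV  (with Z = 6 for C⁵⁺)

For n = 13:
E_13 = -13.6057 × 6² / 13²
E_13 = -13.6057 × 36 / 169
E_13 = -2.898256 eV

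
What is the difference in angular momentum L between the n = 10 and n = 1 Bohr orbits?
9.49e-34 J·s (or 9ℏ)

In the Bohr model, L_n = nℏ where ℏ = 1.0546e-34 J·s.

L_10 = 10ℏ = 1.0546e-33 J·s
L_1 = 1ℏ = 1.0546e-34 J·s

ΔL = L_10 - L_1 = (10 - 1)ℏ = 9ℏ
ΔL = 9 × 1.0546e-34 J·s = 9.49e-34 J·s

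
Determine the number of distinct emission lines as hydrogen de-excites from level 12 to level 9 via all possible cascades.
6

The electron can occupy levels n = 9, 10, ..., 12 during de-excitation — that is m = 12 - 9 + 1 = 4 distinct levels.

The number of distinct spectral lines equals the number of ways to choose 2 of these m levels (each pair gives one possible emission transition):

Number of lines = m(m-1)/2 = 4×3/2 = 6

These correspond to all possible transitions between the 4 levels:
12 → 11, 12 → 10, 12 → 9, 11 → 10, 11 → 9, 10 → 9

Each transition produces a photon with a unique energy (and thus wavelength). This count does not depend on Z.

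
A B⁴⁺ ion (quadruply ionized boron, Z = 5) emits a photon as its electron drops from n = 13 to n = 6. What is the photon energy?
7.44 eV

The energy levels are E_n = -13.6057 Z² eV / n².

Energy at n = 13: E_13 = -13.6057 × 5² / 13² = -2.01268 eV
Energy at n = 6: E_6 = -13.6057 × 5² / 6² = -9.44840 eV

For emission (electron falling to lower state), the photon energy is:
E_photon = E_13 - E_6 = |-2.01268 - (-9.44840)|
E_photon = 7.44 eV

This energy is carried away by the emitted photon.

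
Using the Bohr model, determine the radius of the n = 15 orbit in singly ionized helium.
5.953244 nm (or 59.532436 Å)

The Bohr radius formula is:
r_n = n² a₀ / Z

where a₀ = 0.052917721 nm is the Bohr radius.

For He⁺ (Z = 2) at n = 15:
r_15 = 15² × 0.052917721 nm / 2
r_15 = 225 × 0.052917721 nm / 2
r_15 = 11.9064872 nm / 2
r_15 = 5.953244 nm

The electron orbits at approximately 5.953244 nm from the nucleus.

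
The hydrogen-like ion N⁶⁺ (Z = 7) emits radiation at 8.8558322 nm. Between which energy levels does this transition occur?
n = 5 → n = 2

First, find the photon energy from the wavelength (hc = 1239.84 eV·nm):
E = hc/λ = 1239.84 eV·nm / 8.8558322 nm = 140.00265 eV

The energy levels of N⁶⁺ satisfy E_n = -13.6057 × 7² / n² eV, so an emission n_i → n_f releases
ΔE = 13.6057 × 7² × (1/n_f² − 1/n_i²) eV.

Setting ΔE equal to the photon energy:
1/n_f² − 1/n_i² = 140.00265 / (13.6057 × 7²) = 0.21000000

Since 1/n_i² must be positive, we need 1/n_f² > 0.21000000, i.e. n_f ≤ 2. For each allowed n_f, solve n_i = (1/n_f² − 0.21000000)^(−1/2) and check whether it is a whole number:
  n_f = 1: 1/n_i² = 1.00000000 − 0.21000000 = 0.79000000 → n_i = 1.125  (not an integer) ✗
  n_f = 2: 1/n_i² = 0.25000000 − 0.21000000 = 0.04000000 → n_i = 5.000  → integer, n_i = 5 ✓

Only n_f = 2 gives an integer upper level, n_i = 5.

The transition is from n = 5 to n = 2 (emission).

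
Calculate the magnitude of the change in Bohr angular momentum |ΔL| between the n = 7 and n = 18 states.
1.16e-33 J·s (or 11ℏ)

In the Bohr model, L_n = nℏ where ℏ = 1.0546e-34 J·s.

L_18 = 18ℏ = 1.8983e-33 J·s
L_7 = 7ℏ = 7.3822e-34 J·s

ΔL = L_18 - L_7 = (18 - 7)ℏ = 11ℏ
ΔL = 11 × 1.0546e-34 J·s = 1.16e-33 J·s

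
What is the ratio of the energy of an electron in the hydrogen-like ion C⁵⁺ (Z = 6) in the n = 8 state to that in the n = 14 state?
3.0625

Using E_n = -13.6057 Z² / n² eV with Z = 6:

E_8 = -13.6057 × 6² / 8² = -489.8052 / 64 = -7.653206250 eV
E_14 = -13.6057 × 6² / 14² = -489.8052 / 196 = -2.499006122 eV

The ratio is:
E_8/E_14 = (-7.653206250) / (-2.499006122)
E_8/E_14 = (-489.8052/64) / (-489.8052/196)
E_8/E_14 = 196/64
E_8/E_14 = 3.0625
(Note: the Z² factors cancel in the ratio.)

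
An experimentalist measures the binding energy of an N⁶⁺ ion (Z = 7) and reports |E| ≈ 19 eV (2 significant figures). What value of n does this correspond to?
n = 6

The exact energy levels follow E_n = -13.6057 Z² / n² eV with Z = 7.

The measured value (-19 eV) is reported to only 2 significant figures, so we must test candidate n values and see which one matches to that precision.

Candidate energies:
  n = 4:  E = -13.6057 × 7² / 4² = -41.66746 eV
  n = 5:  E = -13.6057 × 7² / 5² = -26.66717 eV
  n = 6:  E = -13.6057 × 7² / 6² = -18.51887 eV  ← matches
  n = 7:  E = -13.6057 × 7² / 7² = -13.60570 eV
  n = 8:  E = -13.6057 × 7² / 8² = -10.41686 eV

Checking against the measurement of -19 eV (2 sig figs), only n = 6 agrees:
E_6 = -18.51887 eV, which rounds to -19 eV ✓

Therefore n = 6.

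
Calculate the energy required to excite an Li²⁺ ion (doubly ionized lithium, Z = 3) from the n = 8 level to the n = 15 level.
1.3691 eV

The energy levels of a hydrogen-like atom are E_n = -13.6057 Z² eV / n².

Energy at n = 8: E_8 = -13.6057 × 3² / 8² = -1.9133016 eV
Energy at n = 15: E_15 = -13.6057 × 3² / 15² = -0.5442280 eV

The excitation energy is the difference:
ΔE = E_15 - E_8
ΔE = -0.5442280 - (-1.9133016)
ΔE = 1.3691 eV

Since this is positive, energy must be absorbed (photon absorption).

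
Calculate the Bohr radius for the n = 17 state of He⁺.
7.6466 nm (or 76.4661 Å)

The Bohr radius formula is:
r_n = n² a₀ / Z

where a₀ = 0.0529177 nm is the Bohr radius.

For He⁺ (Z = 2) at n = 17:
r_17 = 17² × 0.0529177 nm / 2
r_17 = 289 × 0.0529177 nm / 2
r_17 = 15.29322 nm / 2
r_17 = 7.6466 nm

The electron orbits at approximately 7.6466 nm from the nucleus.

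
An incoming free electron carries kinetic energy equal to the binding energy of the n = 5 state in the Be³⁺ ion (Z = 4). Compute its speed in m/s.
1.7502e+06 m/s (or 0.5838% of c)

The binding energy at n = 5 for Be³⁺ is:
E_5 = -13.6057 × 4²/5² = -8.7076480 eV
|E_5| = 8.7076480 eV

Convert to Joules:
KE = 8.7076480 eV × (1.602177 × 10⁻¹⁹ J/eV) = 1.395119e-18 J

Using KE = ½mv²:
v = √(2·KE/m_e)
v = √(2 × 1.395119e-18 J / 9.10938 × 10⁻³¹ kg)
v = 1.7502e+06 m/s

This is approximately 0.5838% the speed of light.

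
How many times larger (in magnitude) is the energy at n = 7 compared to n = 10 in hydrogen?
2.04

Using E_n = -13.6057 Z² / n² eV with Z = 1:

E_7 = -13.6057 / 7² = -13.6057 / 49 = -0.27766735 eV
E_10 = -13.6057 / 10² = -13.6057 / 100 = -0.13605700 eV

The ratio is:
E_7/E_10 = (-0.27766735) / (-0.13605700)
E_7/E_10 = (-13.6057/49) / (-13.6057/100)
E_7/E_10 = 100/49
E_7/E_10 = 2.04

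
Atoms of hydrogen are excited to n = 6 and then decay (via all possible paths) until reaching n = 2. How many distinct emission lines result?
10

The electron can occupy levels n = 2, 3, ..., 6 during de-excitation — that is m = 6 - 2 + 1 = 5 distinct levels.

The number of distinct spectral lines equals the number of ways to choose 2 of these m levels (each pair gives one possible emission transition):

Number of lines = m(m-1)/2 = 5×4/2 = 10

These correspond to all possible transitions between the 5 levels:
6 → 5, 6 → 4, 6 → 3, 6 → 2, 5 → 4, 5 → 3, 5 → 2, 4 → 3...

Each transition produces a photon with a unique energy (and thus wavelength). This count does not depend on Z.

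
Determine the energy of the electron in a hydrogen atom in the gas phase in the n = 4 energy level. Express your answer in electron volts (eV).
-0.8504 eV

The energy levels of a hydrogen-like atom are given by:
E_n = -13.6057 eV / n²

For n = 4:
E_4 = -13.6057 eV / 4²
E_4 = -13.6057 eV / 16
E_4 = -0.8504 eV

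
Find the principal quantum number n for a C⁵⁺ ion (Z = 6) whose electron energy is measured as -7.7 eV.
n = 8

The exact energy levels follow E_n = -13.6057 Z² / n² eV with Z = 6.

The measured value (-7.7 eV) is reported to only 2 significant figures, so we must test candidate n values and see which one matches to that precision.

Candidate energies:
  n = 6:  E = -13.6057 × 6² / 6² = -13.60570 eV
  n = 7:  E = -13.6057 × 6² / 7² = -9.99602 eV
  n = 8:  E = -13.6057 × 6² / 8² = -7.65321 eV  ← matches
  n = 9:  E = -13.6057 × 6² / 9² = -6.04698 eV
  n = 10:  E = -13.6057 × 6² / 10² = -4.89805 eV

Checking against the measurement of -7.7 eV (2 sig figs), only n = 8 agrees:
E_8 = -7.65321 eV, which rounds to -7.7 eV ✓

Therefore n = 8.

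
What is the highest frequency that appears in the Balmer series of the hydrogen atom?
8.22e+14 Hz

The series limit corresponds to the transition from n = ∞ to n = 2.
This is the highest energy (shortest wavelength) transition in the Balmer series.

E_∞ = 0 eV
E_2 = -13.6057 / 2² = -3.4014250 eV

Energy at series limit:
ΔE = E_∞ - E_2 = 0 - (-3.4014250) = 3.4014250 eV
E = 3.4014250 eV × (1.602177 × 10⁻¹⁹ J/eV) = 5.4497e-19 J
f = E/h = 5.4497e-19 J / (6.62607 × 10⁻³⁴ J·s) = 8.22e+14 Hz

This energy equals the ionization energy from the n = 2 state of hydrogen.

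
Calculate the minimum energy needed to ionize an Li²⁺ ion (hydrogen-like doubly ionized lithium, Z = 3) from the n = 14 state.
0.624752 eV

The ionization energy is the energy needed to remove the electron completely (n → ∞).

For a hydrogen-like ion with Z = 3, E_n = -13.6057 Z² / n² eV.

At n = 14: E_14 = -13.6057 × 3² / 14² = -0.624751531 eV
At n = ∞: E_∞ = 0 eV

Ionization energy = E_∞ - E_14 = 0 - (-0.624751531) = 0.624751531 eV
Ionization energy ≈ 0.624752 eV

This is also called the binding energy of the electron in state n = 14.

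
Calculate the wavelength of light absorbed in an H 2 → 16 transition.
370.292 nm

First, find the transition energy using E_n = -13.6057 / n² eV:
E_2 = -13.6057 / 2² = -3.4014250 eV
E_16 = -13.6057 / 16² = -0.0531473 eV

Photon energy: |ΔE| = |E_16 - E_2| = 3.3482777 eV

Convert to wavelength using E = hc/λ with hc = 1239.84 eV·nm:
λ = hc/E = 1239.84 eV·nm / 3.3482777 eV
λ = 370.292 nm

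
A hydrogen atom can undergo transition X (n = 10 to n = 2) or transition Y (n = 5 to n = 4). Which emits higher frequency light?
10 → 2

Calculate the energy for each transition:

Transition 10 → 2:
ΔE₁ = |E_2 - E_10| = |-13.6057/2² - (-13.6057/10²)|
ΔE₁ = |-3.401425000000 - (-0.136057000000)| = 3.265368000 eV

Transition 5 → 4:
ΔE₂ = |E_4 - E_5| = |-13.6057/4² - (-13.6057/5²)|
ΔE₂ = |-0.850356250000 - (-0.544228000000)| = 0.306128250 eV

Since 3.265368000 eV > 0.306128250 eV, the transition 10 → 2 emits the more energetic photon.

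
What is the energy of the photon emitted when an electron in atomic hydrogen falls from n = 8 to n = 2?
3.19 eV

The energy levels are E_n = -13.6057 eV / n².

Energy at n = 8: E_8 = -13.6057 / 8² = -0.21259 eV
Energy at n = 2: E_2 = -13.6057 / 2² = -3.40143 eV

For emission (electron falling to lower state), the photon energy is:
E_photon = E_8 - E_2 = |-0.21259 - (-3.40143)|
E_photon = 3.19 eV

This energy is carried away by the emitted photon.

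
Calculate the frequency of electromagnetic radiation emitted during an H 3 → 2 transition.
4.5692e+14 Hz

First, find the transition energy:
E_3 = -13.6057 / 3² = -1.5117444 eV
E_2 = -13.6057 / 2² = -3.4014250 eV
|ΔE| = |E_2 - E_3| = 1.8896806 eV

Convert to Joules: E = 1.8896806 eV × (1.602177 × 10⁻¹⁹ J/eV) = 3.027603e-19 J

Using E = hf:
f = E/h = 3.027603e-19 J / (6.62607 × 10⁻³⁴ J·s)
f = 4.5692e+14 Hz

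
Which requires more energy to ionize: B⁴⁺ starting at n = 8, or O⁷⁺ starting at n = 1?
O⁷⁺ at n = 1 (E = -870.765 eV)

Using E_n = -13.6057 Z² / n² eV:

B⁴⁺ (Z = 5) at n = 8:
E = -13.6057 × 5² / 8² = -13.6057 × 25 / 64 = -5.314727 eV

O⁷⁺ (Z = 8) at n = 1:
E = -13.6057 × 8² / 1² = -13.6057 × 64 / 1 = -870.764800 eV

Since -870.764800 eV < -5.314727 eV,
O⁷⁺ at n = 1 is more tightly bound (requires more energy to ionize).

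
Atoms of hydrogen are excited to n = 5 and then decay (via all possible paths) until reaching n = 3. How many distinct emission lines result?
3

The electron can occupy levels n = 3, 4, ..., 5 during de-excitation — that is m = 5 - 3 + 1 = 3 distinct levels.

The number of distinct spectral lines equals the number of ways to choose 2 of these m levels (each pair gives one possible emission transition):

Number of lines = m(m-1)/2 = 3×2/2 = 3

These correspond to all possible transitions between the 3 levels:
5 → 4, 5 → 3, 4 → 3

Each transition produces a photon with a unique energy (and thus wavelength). This count does not depend on Z.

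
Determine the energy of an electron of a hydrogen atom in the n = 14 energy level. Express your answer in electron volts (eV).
-0.06942 eV

The energy levels of a hydrogen-like atom are given by:
E_n = -13.6057 eV / n²

For n = 14:
E_14 = -13.6057 eV / 14²
E_14 = -13.6057 eV / 196
E_14 = -0.06942 eV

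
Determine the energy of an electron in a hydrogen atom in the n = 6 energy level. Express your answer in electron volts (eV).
-0.3779 eV

The energy levels of a hydrogen-like atom are given by:
E_n = -13.6057 eV / n²

For n = 6:
E_6 = -13.6057 eV / 6²
E_6 = -13.6057 eV / 36
E_6 = -0.3779 eV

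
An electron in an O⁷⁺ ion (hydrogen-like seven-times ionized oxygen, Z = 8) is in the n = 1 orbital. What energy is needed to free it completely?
870.765 eV

The ionization energy is the energy needed to remove the electron completely (n → ∞).

For a hydrogen-like ion with Z = 8, E_n = -13.6057 Z² / n² eV.

At n = 1: E_1 = -13.6057 × 8² / 1² = -870.764800 eV
At n = ∞: E_∞ = 0 eV

Ionization energy = E_∞ - E_1 = 0 - (-870.764800) = 870.764800 eV
Ionization energy ≈ 870.765 eV

This is also called the binding energy of the electron in state n = 1.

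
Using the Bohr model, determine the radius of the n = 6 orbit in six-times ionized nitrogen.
0.2721 nm (or 2.7215 Å)

The Bohr radius formula is:
r_n = n² a₀ / Z

where a₀ = 0.0529177 nm is the Bohr radius.

For N⁶⁺ (Z = 7) at n = 6:
r_6 = 6² × 0.0529177 nm / 7
r_6 = 36 × 0.0529177 nm / 7
r_6 = 1.90504 nm / 7
r_6 = 0.2721 nm

The electron orbits at approximately 0.2721 nm from the nucleus.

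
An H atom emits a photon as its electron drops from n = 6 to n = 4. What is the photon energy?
0.47242 eV

The energy levels are E_n = -13.6057 eV / n².

Energy at n = 6: E_6 = -13.6057 / 6² = -0.37793611 eV
Energy at n = 4: E_4 = -13.6057 / 4² = -0.85035625 eV

For emission (electron falling to lower state), the photon energy is:
E_photon = E_6 - E_4 = |-0.37793611 - (-0.85035625)|
E_photon = 0.47242 eV

This energy is carried away by the emitted photon.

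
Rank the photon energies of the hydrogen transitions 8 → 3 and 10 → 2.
10 → 2

Calculate the energy for each transition:

Transition 8 → 3:
ΔE₁ = |E_3 - E_8| = |-13.6057/3² - (-13.6057/8²)|
ΔE₁ = |-1.511744444 - (-0.212589063)| = 1.299155 eV

Transition 10 → 2:
ΔE₂ = |E_2 - E_10| = |-13.6057/2² - (-13.6057/10²)|
ΔE₂ = |-3.401425000 - (-0.136057000)| = 3.265368 eV

Since 3.265368 eV > 1.299155 eV, the transition 10 → 2 emits the more energetic photon.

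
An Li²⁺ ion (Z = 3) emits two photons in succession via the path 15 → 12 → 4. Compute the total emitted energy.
7.109 eV

The energy levels of Li²⁺ are E_n = -13.6057 × 3² / n² eV.

First transition (15 → 12):
ΔE₁ = |E_12 - E_15|
ΔE₁ = |-0.850356250 - (-0.544228000)| = 0.306128 eV

Second transition (12 → 4):
ΔE₂ = |E_4 - E_12|
ΔE₂ = |-7.653206250 - (-0.850356250)| = 6.802850 eV

Total energy released:
E_total = ΔE₁ + ΔE₂ = 0.306128 + 6.802850 = 7.109 eV

Note: This equals the direct transition 15 → 4: 7.109 eV ✓
Energy is conserved regardless of the path taken.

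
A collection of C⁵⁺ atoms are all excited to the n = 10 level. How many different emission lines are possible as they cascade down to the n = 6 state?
10

The electron can occupy levels n = 6, 7, ..., 10 during de-excitation — that is m = 10 - 6 + 1 = 5 distinct levels.

The number of distinct spectral lines equals the number of ways to choose 2 of these m levels (each pair gives one possible emission transition):

Number of lines = m(m-1)/2 = 5×4/2 = 10

These correspond to all possible transitions between the 5 levels:
10 → 9, 10 → 8, 10 → 7, 10 → 6, 9 → 8, 9 → 7, 9 → 6, 8 → 7...

Each transition produces a photon with a unique energy (and thus wavelength). This count does not depend on Z.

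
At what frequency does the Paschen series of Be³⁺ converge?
5.8486e+15 Hz

The series limit corresponds to the transition from n = ∞ to n = 3.
This is the highest energy (shortest wavelength) transition in the Paschen series.

E_∞ = 0 eV
E_3 = -13.6057 × 4² / 3² = -24.187911 eV

Energy at series limit:
ΔE = E_∞ - E_3 = 0 - (-24.187911) = 24.187911 eV
E = 24.187911 eV × (1.602177 × 10⁻¹⁹ J/eV) = 3.875331e-18 J
f = E/h = 3.875331e-18 J / (6.62607 × 10⁻³⁴ J·s) = 5.8486e+15 Hz

This energy equals the ionization energy from the n = 3 state of Be³⁺.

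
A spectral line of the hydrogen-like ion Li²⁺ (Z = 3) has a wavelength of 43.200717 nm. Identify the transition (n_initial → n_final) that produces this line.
n = 8 → n = 2

First, find the photon energy from the wavelength (hc = 1239.84 eV·nm):
E = hc/λ = 1239.84 eV·nm / 43.200717 nm = 28.699524 eV

The energy levels of Li²⁺ satisfy E_n = -13.6057 × 3² / n² eV, so an emission n_i → n_f releases
ΔE = 13.6057 × 3² × (1/n_f² − 1/n_i²) eV.

Setting ΔE equal to the photon energy:
1/n_f² − 1/n_i² = 28.699524 / (13.6057 × 3²) = 0.23437500

Since 1/n_i² must be positive, we need 1/n_f² > 0.23437500, i.e. n_f ≤ 2. For each allowed n_f, solve n_i = (1/n_f² − 0.23437500)^(−1/2) and check whether it is a whole number:
  n_f = 1: 1/n_i² = 1.00000000 − 0.23437500 = 0.76562500 → n_i = 1.143  (not an integer) ✗
  n_f = 2: 1/n_i² = 0.25000000 − 0.23437500 = 0.01562500 → n_i = 8.000  → integer, n_i = 8 ✓

Only n_f = 2 gives an integer upper level, n_i = 8.

The transition is from n = 8 to n = 2 (emission).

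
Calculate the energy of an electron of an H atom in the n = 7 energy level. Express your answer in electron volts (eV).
-0.278 eV

The energy levels of a hydrogen-like atom are given by:
E_n = -13.6057 eV / n²

For n = 7:
E_7 = -13.6057 eV / 7²
E_7 = -13.6057 eV / 49
E_7 = -0.278 eV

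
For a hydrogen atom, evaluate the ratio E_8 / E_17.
4.515625

Using E_n = -13.6057 Z² / n² eV with Z = 1:

E_8 = -13.6057 / 8² = -13.6057 / 64 = -0.2125890625 eV
E_17 = -13.6057 / 17² = -13.6057 / 289 = -0.0470785467 eV

The ratio is:
E_8/E_17 = (-0.2125890625) / (-0.0470785467)
E_8/E_17 = (-13.6057/64) / (-13.6057/289)
E_8/E_17 = 289/64
E_8/E_17 = 4.515625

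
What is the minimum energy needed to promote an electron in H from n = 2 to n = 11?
3.28898 eV

The energy levels of a hydrogen-like atom are E_n = -13.6057 eV / n².

Energy at n = 2: E_2 = -13.6057 / 2² = -3.40142500 eV
Energy at n = 11: E_11 = -13.6057 / 11² = -0.11244380 eV

The excitation energy is the difference:
ΔE = E_11 - E_2
ΔE = -0.11244380 - (-3.40142500)
ΔE = 3.28898 eV

Since this is positive, energy must be absorbed (photon absorption).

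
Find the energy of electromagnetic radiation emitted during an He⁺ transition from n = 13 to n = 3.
5.72495 eV

The energy levels are E_n = -13.6057 Z² eV / n².

Energy at n = 13: E_13 = -13.6057 × 2² / 13² = -0.32202840 eV
Energy at n = 3: E_3 = -13.6057 × 2² / 3² = -6.04697778 eV

For emission (electron falling to lower state), the photon energy is:
E_photon = E_13 - E_3 = |-0.32202840 - (-6.04697778)|
E_photon = 5.72495 eV

This energy is carried away by the emitted photon.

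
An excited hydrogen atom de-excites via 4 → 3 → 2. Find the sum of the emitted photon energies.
2.5511 eV

The energy levels of hydrogen are E_n = -13.6057 / n² eV.

First transition (4 → 3):
ΔE₁ = |E_3 - E_4|
ΔE₁ = |-1.5117444444 - (-0.8503562500)| = 0.6613882 eV

Second transition (3 → 2):
ΔE₂ = |E_2 - E_3|
ΔE₂ = |-3.4014250000 - (-1.5117444444)| = 1.8896806 eV

Total energy released:
E_total = ΔE₁ + ΔE₂ = 0.6613882 + 1.8896806 = 2.5511 eV

Note: This equals the direct transition 4 → 2: 2.5511 eV ✓
Energy is conserved regardless of the path taken.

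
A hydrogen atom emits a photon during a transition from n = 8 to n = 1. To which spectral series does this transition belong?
Lyman series

The spectral series in hydrogen are named based on the final (lower) energy level:
- Lyman series: n_final = 1 (ultraviolet)
- Balmer series: n_final = 2 (visible/near-UV)
- Paschen series: n_final = 3 (infrared)
- Brackett series: n_final = 4 (infrared)
- Pfund series: n_final = 5 (far infrared)

Since this transition ends at n = 1, it belongs to the Lyman series.

For reference, this 8 → 1 line has photon energy
ΔE = 13.6057 eV × (1/1² - 1/8²) = 13.393111 eV,
corresponding to wavelength λ = hc/ΔE = 1239.84 eV·nm / 13.393111 eV = 92.5730 nm in the ultraviolet region.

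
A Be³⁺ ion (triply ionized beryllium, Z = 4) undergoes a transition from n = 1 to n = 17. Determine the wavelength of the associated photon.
5.72 nm

First, find the transition energy using E_n = -13.6057 Z² / n² eV:
E_1 = -13.6057 × 4² / 1² = -217.6912 eV
E_17 = -13.6057 × 4² / 17² = -0.7533 eV

Photon energy: |ΔE| = |E_17 - E_1| = 216.9379 eV

Convert to wavelength using E = hc/λ with hc = 1239.84 eV·nm:
λ = hc/E = 1239.84 eV·nm / 216.9379 eV
λ = 5.72 nm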